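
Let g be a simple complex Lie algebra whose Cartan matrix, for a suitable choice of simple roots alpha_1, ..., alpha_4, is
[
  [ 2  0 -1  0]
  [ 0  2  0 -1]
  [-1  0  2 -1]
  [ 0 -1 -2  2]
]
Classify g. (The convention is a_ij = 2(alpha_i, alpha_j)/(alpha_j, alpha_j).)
F_4

The matrix has rank 4 with 2's on the diagonal. Reading the off-diagonal entries as Dynkin edges (a single edge where a_ij = a_ji = -1; a double or triple edge where a_ij * a_ji = 2 or 3), the diagram is a chain of 4 nodes with a double edge between the middle two (F_4). One simple-root ordering that puts it in standard form is (alpha_2, alpha_4, alpha_3, alpha_1). So the algebra is type F_4.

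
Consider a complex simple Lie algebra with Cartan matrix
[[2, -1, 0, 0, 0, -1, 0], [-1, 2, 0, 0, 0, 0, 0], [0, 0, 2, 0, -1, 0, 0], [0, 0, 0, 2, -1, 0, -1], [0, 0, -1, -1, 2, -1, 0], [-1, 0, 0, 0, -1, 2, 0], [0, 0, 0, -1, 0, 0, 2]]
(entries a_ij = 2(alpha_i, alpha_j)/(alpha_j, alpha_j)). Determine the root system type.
type E_7

The matrix has rank 7 with 2's on the diagonal. Reading the off-diagonal entries as Dynkin edges (a single edge where a_ij = a_ji = -1; a double or triple edge where a_ij * a_ji = 2 or 3), the diagram is a chain of 6 nodes with one extra node attached to the third node from one end (E_7). One simple-root ordering that puts it in standard form is (alpha_7, alpha_3, alpha_4, alpha_5, alpha_6, alpha_1, alpha_2). So the algebra is type E_7.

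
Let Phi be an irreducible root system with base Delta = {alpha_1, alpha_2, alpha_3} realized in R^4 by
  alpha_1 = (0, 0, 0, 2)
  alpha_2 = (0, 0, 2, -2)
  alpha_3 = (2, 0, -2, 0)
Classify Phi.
Compute the Cartan integers a_ij = 2(alpha_i, alpha_j)/(alpha_j, alpha_j); the resulting 3x3 Cartan matrix is
[[2, -1, 0], [-2, 2, -1], [0, -1, 2]].
The roots have two lengths (squared-length ratio 2:1); the short ones are alpha_{1}. The associated Dynkin diagram is a chain of 3 nodes with a double edge at one end; the terminal node there is the unique short simple root (B_3), so the type is B_3 (the algebra so(7)).

B3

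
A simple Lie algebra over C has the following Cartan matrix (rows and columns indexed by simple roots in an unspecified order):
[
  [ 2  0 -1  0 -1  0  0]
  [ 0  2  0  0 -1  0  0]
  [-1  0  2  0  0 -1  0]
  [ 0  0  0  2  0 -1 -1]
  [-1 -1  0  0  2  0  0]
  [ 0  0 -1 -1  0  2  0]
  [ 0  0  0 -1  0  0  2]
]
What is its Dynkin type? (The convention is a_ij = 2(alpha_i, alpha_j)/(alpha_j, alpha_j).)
A_7 (sl(8))

The matrix has rank 7 with 2's on the diagonal. Reading the off-diagonal entries as Dynkin edges (a single edge where a_ij = a_ji = -1; a double or triple edge where a_ij * a_ji = 2 or 3), the diagram is a chain of 7 nodes with single edges (A_7). One simple-root ordering that puts it in standard form is (alpha_2, alpha_5, alpha_1, alpha_3, alpha_6, alpha_4, alpha_7). So the algebra is type A_7, i.e. sl(8).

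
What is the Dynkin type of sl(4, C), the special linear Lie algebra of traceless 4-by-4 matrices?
This is sl(4), which has dimension 4^2 - 1 = 15 and rank 4 - 1 = 3 (a Cartan subalgebra is the diagonal traceless matrices). In the classification of classical Lie algebras, the special linear algebra sl(n+1) has type A_n; here n = 3, so the Dynkin diagram is a chain of 3 nodes with single edges (A_3). Hence the type is A_3.

type A_3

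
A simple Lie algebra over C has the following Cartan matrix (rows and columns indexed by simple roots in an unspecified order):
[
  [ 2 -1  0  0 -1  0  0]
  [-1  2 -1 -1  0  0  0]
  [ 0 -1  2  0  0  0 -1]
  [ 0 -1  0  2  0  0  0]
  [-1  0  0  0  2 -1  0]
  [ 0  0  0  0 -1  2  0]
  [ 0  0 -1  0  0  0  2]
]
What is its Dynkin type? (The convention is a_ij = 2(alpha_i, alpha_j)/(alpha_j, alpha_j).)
E_7

The matrix has rank 7 with 2's on the diagonal. Reading the off-diagonal entries as Dynkin edges (a single edge where a_ij = a_ji = -1; a double or triple edge where a_ij * a_ji = 2 or 3), the diagram is a chain of 6 nodes with one extra node attached to the third node from one end (E_7). One simple-root ordering that puts it in standard form is (alpha_7, alpha_4, alpha_3, alpha_2, alpha_1, alpha_5, alpha_6). So the algebra is type E_7.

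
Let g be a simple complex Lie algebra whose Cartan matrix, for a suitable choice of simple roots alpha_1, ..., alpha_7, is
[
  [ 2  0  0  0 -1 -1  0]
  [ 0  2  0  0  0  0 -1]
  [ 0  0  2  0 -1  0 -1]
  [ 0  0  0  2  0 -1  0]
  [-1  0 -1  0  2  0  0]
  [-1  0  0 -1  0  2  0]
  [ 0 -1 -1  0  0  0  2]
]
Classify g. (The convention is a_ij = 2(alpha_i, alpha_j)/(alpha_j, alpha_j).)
A_7 (sl(8))

The matrix has rank 7 with 2's on the diagonal. Reading the off-diagonal entries as Dynkin edges (a single edge where a_ij = a_ji = -1; a double or triple edge where a_ij * a_ji = 2 or 3), the diagram is a chain of 7 nodes with single edges (A_7). One simple-root ordering that puts it in standard form is (alpha_2, alpha_7, alpha_3, alpha_5, alpha_1, alpha_6, alpha_4). So the algebra is type A_7, i.e. sl(8).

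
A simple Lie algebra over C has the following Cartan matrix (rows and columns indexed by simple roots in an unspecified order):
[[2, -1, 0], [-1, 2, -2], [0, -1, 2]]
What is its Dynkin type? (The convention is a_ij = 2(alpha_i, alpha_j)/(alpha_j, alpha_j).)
type B_3

The matrix has rank 3 with 2's on the diagonal. Reading the off-diagonal entries as Dynkin edges (a single edge where a_ij = a_ji = -1; a double or triple edge where a_ij * a_ji = 2 or 3), the diagram is a chain of 3 nodes with a double edge at one end; the terminal node there is the unique short simple root (B_3). One simple-root ordering that puts it in standard form is (alpha_1, alpha_2, alpha_3). So the algebra is type B_3, i.e. so(7).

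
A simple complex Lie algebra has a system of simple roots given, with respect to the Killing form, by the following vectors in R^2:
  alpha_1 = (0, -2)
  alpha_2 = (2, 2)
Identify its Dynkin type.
Compute the Cartan integers a_ij = 2(alpha_i, alpha_j)/(alpha_j, alpha_j); the resulting 2x2 Cartan matrix is
[[2, -1], [-2, 2]].
The roots have two lengths (squared-length ratio 2:1); the short ones are alpha_{1}. The associated Dynkin diagram is a chain of 2 nodes with a double edge at one end; the terminal node there is the unique short simple root (B_2), so the type is B_2 (the algebra so(5)).

type B_2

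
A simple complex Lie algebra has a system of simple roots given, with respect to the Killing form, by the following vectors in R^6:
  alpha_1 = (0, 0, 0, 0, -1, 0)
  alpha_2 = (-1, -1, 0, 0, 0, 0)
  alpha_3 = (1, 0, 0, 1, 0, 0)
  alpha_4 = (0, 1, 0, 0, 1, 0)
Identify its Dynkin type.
Compute the Cartan integers a_ij = 2(alpha_i, alpha_j)/(alpha_j, alpha_j); the resulting 4x4 Cartan matrix is
[[2, 0, 0, -1], [0, 2, -1, -1], [0, -1, 2, 0], [-2, -1, 0, 2]].
The roots have two lengths (squared-length ratio 2:1); the short ones are alpha_{1}. The associated Dynkin diagram is a chain of 4 nodes with a double edge at one end; the terminal node there is the unique short simple root (B_4), so the type is B_4 (the algebra so(9)).

B_4 (so(9))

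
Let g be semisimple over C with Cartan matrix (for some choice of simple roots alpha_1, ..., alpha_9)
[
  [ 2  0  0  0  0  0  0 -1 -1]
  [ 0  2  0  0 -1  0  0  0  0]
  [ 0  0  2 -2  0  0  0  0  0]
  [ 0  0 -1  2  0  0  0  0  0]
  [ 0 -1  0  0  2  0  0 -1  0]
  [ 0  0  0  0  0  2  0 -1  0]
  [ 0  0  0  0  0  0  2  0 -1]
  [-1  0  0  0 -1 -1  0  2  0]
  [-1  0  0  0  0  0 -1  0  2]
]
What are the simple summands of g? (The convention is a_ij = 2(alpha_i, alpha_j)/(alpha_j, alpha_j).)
The diagram associated to this matrix has two connected components: the simple roots {alpha_3, alpha_4} form a chain of 2 nodes with a double edge at one end; the terminal node there is the unique short simple root (B_2), and {alpha_1, alpha_2, alpha_5, alpha_6, alpha_7, alpha_8, alpha_9} form a chain of 6 nodes with one extra node attached to the third node from one end (E_7). A semisimple Lie algebra decomposes uniquely as the direct sum of simple ideals, one per connected component of its Dynkin diagram, so g ≅ B_2 ⊕ E_7 (dimension 10 + 133 = 143).

B2 ⊕ E7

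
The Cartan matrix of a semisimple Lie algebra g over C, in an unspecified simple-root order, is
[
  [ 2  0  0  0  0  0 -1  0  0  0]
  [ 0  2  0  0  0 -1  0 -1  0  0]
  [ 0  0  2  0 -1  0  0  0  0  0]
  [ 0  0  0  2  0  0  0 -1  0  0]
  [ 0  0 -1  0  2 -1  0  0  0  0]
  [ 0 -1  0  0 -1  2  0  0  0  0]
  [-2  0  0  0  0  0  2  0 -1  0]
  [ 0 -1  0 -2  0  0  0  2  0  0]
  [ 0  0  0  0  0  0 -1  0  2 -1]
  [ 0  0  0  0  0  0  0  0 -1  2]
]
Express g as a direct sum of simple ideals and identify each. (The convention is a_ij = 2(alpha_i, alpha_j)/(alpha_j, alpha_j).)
B4 + B6

The diagram associated to this matrix has two connected components: the simple roots {alpha_1, alpha_7, alpha_9, alpha_10} form a chain of 4 nodes with a double edge at one end; the terminal node there is the unique short simple root (B_4), and {alpha_2, alpha_3, alpha_4, alpha_5, alpha_6, alpha_8} form a chain of 6 nodes with a double edge at one end; the terminal node there is the unique short simple root (B_6). A semisimple Lie algebra decomposes uniquely as the direct sum of simple ideals, one per connected component of its Dynkin diagram, so g ≅ B_4 ⊕ B_6 (dimension 36 + 78 = 114).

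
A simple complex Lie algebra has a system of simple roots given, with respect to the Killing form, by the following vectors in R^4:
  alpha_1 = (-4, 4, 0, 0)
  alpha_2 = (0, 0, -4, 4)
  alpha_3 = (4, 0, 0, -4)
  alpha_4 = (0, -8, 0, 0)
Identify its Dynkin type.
C_4 (sp(8))

Compute the Cartan integers a_ij = 2(alpha_i, alpha_j)/(alpha_j, alpha_j); the resulting 4x4 Cartan matrix is
[[2, 0, -1, -1], [0, 2, -1, 0], [-1, -1, 2, 0], [-2, 0, 0, 2]].
The roots have two lengths (squared-length ratio 2:1); the short ones are alpha_{1,2,3}. The associated Dynkin diagram is a chain of 4 nodes with a double edge at one end; the terminal node there is the unique long simple root (C_4), so the type is C_4 (the algebra sp(8)).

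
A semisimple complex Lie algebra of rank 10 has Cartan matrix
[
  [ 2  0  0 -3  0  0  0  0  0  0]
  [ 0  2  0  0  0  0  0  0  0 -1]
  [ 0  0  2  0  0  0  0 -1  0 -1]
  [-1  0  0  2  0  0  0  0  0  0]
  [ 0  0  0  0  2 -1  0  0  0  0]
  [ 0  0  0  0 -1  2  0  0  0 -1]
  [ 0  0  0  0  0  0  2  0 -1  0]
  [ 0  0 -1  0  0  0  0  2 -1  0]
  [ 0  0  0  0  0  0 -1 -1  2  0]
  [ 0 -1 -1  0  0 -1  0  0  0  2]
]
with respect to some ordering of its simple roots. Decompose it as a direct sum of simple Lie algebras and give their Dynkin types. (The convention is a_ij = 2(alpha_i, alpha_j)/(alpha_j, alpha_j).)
E_8 ⊕ G_2

The diagram associated to this matrix has two connected components: the simple roots {alpha_2, alpha_3, alpha_5, alpha_6, alpha_7, alpha_8, alpha_9, alpha_10} form a chain of 7 nodes with one extra node attached to the third node from one end (E_8), and {alpha_1, alpha_4} form two nodes joined by a triple edge (G_2). A semisimple Lie algebra decomposes uniquely as the direct sum of simple ideals, one per connected component of its Dynkin diagram, so g ≅ E_8 ⊕ G_2 (dimension 248 + 14 = 262).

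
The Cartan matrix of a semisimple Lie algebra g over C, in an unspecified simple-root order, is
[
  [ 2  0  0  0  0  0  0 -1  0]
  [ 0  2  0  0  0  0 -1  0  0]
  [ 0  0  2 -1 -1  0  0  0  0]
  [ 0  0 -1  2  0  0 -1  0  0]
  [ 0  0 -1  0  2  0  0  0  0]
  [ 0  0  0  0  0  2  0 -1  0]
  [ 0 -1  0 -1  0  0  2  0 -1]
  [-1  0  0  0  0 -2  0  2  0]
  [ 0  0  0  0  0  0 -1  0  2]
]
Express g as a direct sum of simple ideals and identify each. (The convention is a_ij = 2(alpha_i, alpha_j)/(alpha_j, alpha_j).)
B3 + D6

The diagram associated to this matrix has two connected components: the simple roots {alpha_1, alpha_6, alpha_8} form a chain of 3 nodes with a double edge at one end; the terminal node there is the unique short simple root (B_3), and {alpha_2, alpha_3, alpha_4, alpha_5, alpha_7, alpha_9} form a chain of 4 nodes with a fork of two nodes at one end (D_6). A semisimple Lie algebra decomposes uniquely as the direct sum of simple ideals, one per connected component of its Dynkin diagram, so g ≅ B_3 ⊕ D_6 (dimension 21 + 66 = 87).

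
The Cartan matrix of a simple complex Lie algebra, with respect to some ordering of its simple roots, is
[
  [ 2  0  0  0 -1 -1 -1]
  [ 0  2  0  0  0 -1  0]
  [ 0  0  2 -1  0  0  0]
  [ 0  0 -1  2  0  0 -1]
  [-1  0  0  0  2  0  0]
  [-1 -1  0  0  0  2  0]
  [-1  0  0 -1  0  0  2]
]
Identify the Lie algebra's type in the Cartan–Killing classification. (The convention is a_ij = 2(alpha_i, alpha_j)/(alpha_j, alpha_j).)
E_7

The matrix has rank 7 with 2's on the diagonal. Reading the off-diagonal entries as Dynkin edges (a single edge where a_ij = a_ji = -1; a double or triple edge where a_ij * a_ji = 2 or 3), the diagram is a chain of 6 nodes with one extra node attached to the third node from one end (E_7). One simple-root ordering that puts it in standard form is (alpha_2, alpha_5, alpha_6, alpha_1, alpha_7, alpha_4, alpha_3). So the algebra is type E_7.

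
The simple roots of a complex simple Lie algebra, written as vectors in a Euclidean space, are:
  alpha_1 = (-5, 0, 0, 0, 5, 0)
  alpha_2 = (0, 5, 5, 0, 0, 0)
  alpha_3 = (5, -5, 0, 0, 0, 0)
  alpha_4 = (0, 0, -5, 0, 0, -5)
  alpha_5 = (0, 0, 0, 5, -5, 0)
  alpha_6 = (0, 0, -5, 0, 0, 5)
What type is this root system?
Compute the Cartan integers a_ij = 2(alpha_i, alpha_j)/(alpha_j, alpha_j); the resulting 6x6 Cartan matrix is
[[2, 0, -1, 0, -1, 0], [0, 2, -1, -1, 0, -1], [-1, -1, 2, 0, 0, 0], [0, -1, 0, 2, 0, 0], [-1, 0, 0, 0, 2, 0], [0, -1, 0, 0, 0, 2]].
All simple roots have the same length, so the diagram is simply laced. The associated Dynkin diagram is a chain of 4 nodes with a fork of two nodes at one end (D_6), so the type is D_6 (the algebra so(12)).

type D_6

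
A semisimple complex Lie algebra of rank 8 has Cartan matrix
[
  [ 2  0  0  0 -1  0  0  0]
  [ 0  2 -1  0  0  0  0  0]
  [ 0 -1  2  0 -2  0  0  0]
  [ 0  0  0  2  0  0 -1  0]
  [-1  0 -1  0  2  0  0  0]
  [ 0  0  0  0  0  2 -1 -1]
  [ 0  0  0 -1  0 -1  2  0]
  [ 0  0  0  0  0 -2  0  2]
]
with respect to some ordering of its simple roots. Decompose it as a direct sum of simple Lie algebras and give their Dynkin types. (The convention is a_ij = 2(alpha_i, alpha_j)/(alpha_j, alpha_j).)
C4 + F4

The diagram associated to this matrix has two connected components: the simple roots {alpha_4, alpha_6, alpha_7, alpha_8} form a chain of 4 nodes with a double edge at one end; the terminal node there is the unique long simple root (C_4), and {alpha_1, alpha_2, alpha_3, alpha_5} form a chain of 4 nodes with a double edge between the middle two (F_4). A semisimple Lie algebra decomposes uniquely as the direct sum of simple ideals, one per connected component of its Dynkin diagram, so g ≅ C_4 ⊕ F_4 (dimension 36 + 52 = 88).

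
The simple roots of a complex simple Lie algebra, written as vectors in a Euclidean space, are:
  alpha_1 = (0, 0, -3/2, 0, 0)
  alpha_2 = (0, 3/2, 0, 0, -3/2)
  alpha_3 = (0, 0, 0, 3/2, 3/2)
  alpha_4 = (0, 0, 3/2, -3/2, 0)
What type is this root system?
type B_4

Compute the Cartan integers a_ij = 2(alpha_i, alpha_j)/(alpha_j, alpha_j); the resulting 4x4 Cartan matrix is
[[2, 0, 0, -1], [0, 2, -1, 0], [0, -1, 2, -1], [-2, 0, -1, 2]].
The roots have two lengths (squared-length ratio 2:1); the short ones are alpha_{1}. The associated Dynkin diagram is a chain of 4 nodes with a double edge at one end; the terminal node there is the unique short simple root (B_4), so the type is B_4 (the algebra so(9)).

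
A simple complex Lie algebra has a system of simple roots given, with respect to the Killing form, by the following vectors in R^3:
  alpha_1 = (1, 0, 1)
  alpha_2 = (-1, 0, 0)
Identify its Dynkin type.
Compute the Cartan integers a_ij = 2(alpha_i, alpha_j)/(alpha_j, alpha_j); the resulting 2x2 Cartan matrix is
[[2, -2], [-1, 2]].
The roots have two lengths (squared-length ratio 2:1); the short ones are alpha_{2}. The associated Dynkin diagram is a chain of 2 nodes with a double edge at one end; the terminal node there is the unique short simple root (B_2), so the type is B_2 (the algebra so(5)).

B_2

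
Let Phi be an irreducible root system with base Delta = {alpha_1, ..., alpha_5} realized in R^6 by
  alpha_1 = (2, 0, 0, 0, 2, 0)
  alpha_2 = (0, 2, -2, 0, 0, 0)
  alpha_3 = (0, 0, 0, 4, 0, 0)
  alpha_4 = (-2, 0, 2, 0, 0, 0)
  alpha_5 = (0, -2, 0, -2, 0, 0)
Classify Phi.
C5

Compute the Cartan integers a_ij = 2(alpha_i, alpha_j)/(alpha_j, alpha_j); the resulting 5x5 Cartan matrix is
[[2, 0, 0, -1, 0], [0, 2, 0, -1, -1], [0, 0, 2, 0, -2], [-1, -1, 0, 2, 0], [0, -1, -1, 0, 2]].
The roots have two lengths (squared-length ratio 2:1); the short ones are alpha_{1,2,4,5}. The associated Dynkin diagram is a chain of 5 nodes with a double edge at one end; the terminal node there is the unique long simple root (C_5), so the type is C_5 (the algebra sp(10)).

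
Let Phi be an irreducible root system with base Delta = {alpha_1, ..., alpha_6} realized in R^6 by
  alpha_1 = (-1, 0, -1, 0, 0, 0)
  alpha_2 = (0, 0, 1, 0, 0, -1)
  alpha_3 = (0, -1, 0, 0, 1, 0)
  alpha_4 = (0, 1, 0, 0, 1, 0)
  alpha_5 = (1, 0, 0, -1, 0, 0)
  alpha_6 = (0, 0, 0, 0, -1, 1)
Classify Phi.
Compute the Cartan integers a_ij = 2(alpha_i, alpha_j)/(alpha_j, alpha_j); the resulting 6x6 Cartan matrix is
[[2, -1, 0, 0, -1, 0], [-1, 2, 0, 0, 0, -1], [0, 0, 2, 0, 0, -1], [0, 0, 0, 2, 0, -1], [-1, 0, 0, 0, 2, 0], [0, -1, -1, -1, 0, 2]].
All simple roots have the same length, so the diagram is simply laced. The associated Dynkin diagram is a chain of 4 nodes with a fork of two nodes at one end (D_6), so the type is D_6 (the algebra so(12)).

type D_6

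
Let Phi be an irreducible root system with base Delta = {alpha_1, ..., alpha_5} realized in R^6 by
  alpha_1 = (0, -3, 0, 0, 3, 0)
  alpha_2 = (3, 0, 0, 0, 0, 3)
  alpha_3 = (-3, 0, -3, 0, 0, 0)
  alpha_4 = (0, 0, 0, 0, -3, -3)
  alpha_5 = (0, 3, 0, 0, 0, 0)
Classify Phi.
B_5

Compute the Cartan integers a_ij = 2(alpha_i, alpha_j)/(alpha_j, alpha_j); the resulting 5x5 Cartan matrix is
[[2, 0, 0, -1, -2], [0, 2, -1, -1, 0], [0, -1, 2, 0, 0], [-1, -1, 0, 2, 0], [-1, 0, 0, 0, 2]].
The roots have two lengths (squared-length ratio 2:1); the short ones are alpha_{5}. The associated Dynkin diagram is a chain of 5 nodes with a double edge at one end; the terminal node there is the unique short simple root (B_5), so the type is B_5 (the algebra so(11)).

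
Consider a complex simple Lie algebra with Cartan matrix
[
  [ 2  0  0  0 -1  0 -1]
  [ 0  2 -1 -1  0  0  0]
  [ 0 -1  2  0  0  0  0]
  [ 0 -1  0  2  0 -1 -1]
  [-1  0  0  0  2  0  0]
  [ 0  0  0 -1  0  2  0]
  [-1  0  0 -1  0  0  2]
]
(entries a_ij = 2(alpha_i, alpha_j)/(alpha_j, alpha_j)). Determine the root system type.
The matrix has rank 7 with 2's on the diagonal. Reading the off-diagonal entries as Dynkin edges (a single edge where a_ij = a_ji = -1; a double or triple edge where a_ij * a_ji = 2 or 3), the diagram is a chain of 6 nodes with one extra node attached to the third node from one end (E_7). One simple-root ordering that puts it in standard form is (alpha_3, alpha_6, alpha_2, alpha_4, alpha_7, alpha_1, alpha_5). So the algebra is type E_7.

E_7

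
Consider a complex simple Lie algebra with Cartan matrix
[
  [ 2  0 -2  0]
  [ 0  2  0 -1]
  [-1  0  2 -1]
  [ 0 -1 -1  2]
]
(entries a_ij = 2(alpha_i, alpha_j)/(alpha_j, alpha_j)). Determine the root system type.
type C_4

The matrix has rank 4 with 2's on the diagonal. Reading the off-diagonal entries as Dynkin edges (a single edge where a_ij = a_ji = -1; a double or triple edge where a_ij * a_ji = 2 or 3), the diagram is a chain of 4 nodes with a double edge at one end; the terminal node there is the unique long simple root (C_4). One simple-root ordering that puts it in standard form is (alpha_2, alpha_4, alpha_3, alpha_1). So the algebra is type C_4, i.e. sp(8).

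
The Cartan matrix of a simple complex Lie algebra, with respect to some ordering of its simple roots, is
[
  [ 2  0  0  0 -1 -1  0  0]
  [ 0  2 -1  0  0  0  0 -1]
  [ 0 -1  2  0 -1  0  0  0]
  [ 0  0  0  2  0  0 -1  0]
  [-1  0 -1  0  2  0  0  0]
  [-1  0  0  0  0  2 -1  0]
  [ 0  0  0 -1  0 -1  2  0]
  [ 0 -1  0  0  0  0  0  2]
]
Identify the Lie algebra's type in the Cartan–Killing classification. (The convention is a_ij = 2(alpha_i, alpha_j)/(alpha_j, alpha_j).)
A_8

The matrix has rank 8 with 2's on the diagonal. Reading the off-diagonal entries as Dynkin edges (a single edge where a_ij = a_ji = -1; a double or triple edge where a_ij * a_ji = 2 or 3), the diagram is a chain of 8 nodes with single edges (A_8). One simple-root ordering that puts it in standard form is (alpha_4, alpha_7, alpha_6, alpha_1, alpha_5, alpha_3, alpha_2, alpha_8). So the algebra is type A_8, i.e. sl(9).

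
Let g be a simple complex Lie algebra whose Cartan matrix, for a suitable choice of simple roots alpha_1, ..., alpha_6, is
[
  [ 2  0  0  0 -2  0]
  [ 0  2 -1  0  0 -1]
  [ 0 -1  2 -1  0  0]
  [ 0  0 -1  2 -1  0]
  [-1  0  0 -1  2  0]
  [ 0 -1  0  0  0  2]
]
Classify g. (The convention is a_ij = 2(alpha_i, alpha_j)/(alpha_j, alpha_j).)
type C_6

The matrix has rank 6 with 2's on the diagonal. Reading the off-diagonal entries as Dynkin edges (a single edge where a_ij = a_ji = -1; a double or triple edge where a_ij * a_ji = 2 or 3), the diagram is a chain of 6 nodes with a double edge at one end; the terminal node there is the unique long simple root (C_6). One simple-root ordering that puts it in standard form is (alpha_6, alpha_2, alpha_3, alpha_4, alpha_5, alpha_1). So the algebra is type C_6, i.e. sp(12).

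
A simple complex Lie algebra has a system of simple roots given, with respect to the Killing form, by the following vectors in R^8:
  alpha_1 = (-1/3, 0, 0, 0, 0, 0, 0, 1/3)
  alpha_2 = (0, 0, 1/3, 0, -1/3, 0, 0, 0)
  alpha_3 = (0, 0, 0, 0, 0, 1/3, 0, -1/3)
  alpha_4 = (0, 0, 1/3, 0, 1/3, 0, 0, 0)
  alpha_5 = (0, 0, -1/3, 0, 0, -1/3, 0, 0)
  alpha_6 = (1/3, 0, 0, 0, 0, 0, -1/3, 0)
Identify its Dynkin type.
D6

Compute the Cartan integers a_ij = 2(alpha_i, alpha_j)/(alpha_j, alpha_j); the resulting 6x6 Cartan matrix is
[[2, 0, -1, 0, 0, -1], [0, 2, 0, 0, -1, 0], [-1, 0, 2, 0, -1, 0], [0, 0, 0, 2, -1, 0], [0, -1, -1, -1, 2, 0], [-1, 0, 0, 0, 0, 2]].
All simple roots have the same length, so the diagram is simply laced. The associated Dynkin diagram is a chain of 4 nodes with a fork of two nodes at one end (D_6), so the type is D_6 (the algebra so(12)).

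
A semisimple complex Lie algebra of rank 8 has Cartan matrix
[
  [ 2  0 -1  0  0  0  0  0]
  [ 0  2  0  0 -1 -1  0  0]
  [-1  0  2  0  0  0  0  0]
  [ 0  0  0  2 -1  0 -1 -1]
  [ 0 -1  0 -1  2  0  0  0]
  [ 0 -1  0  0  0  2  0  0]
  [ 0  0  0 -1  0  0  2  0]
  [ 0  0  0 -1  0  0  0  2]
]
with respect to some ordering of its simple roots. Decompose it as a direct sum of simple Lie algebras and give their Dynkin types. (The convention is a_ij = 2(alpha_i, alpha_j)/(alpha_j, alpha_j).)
A_2 ⊕ D_6

The diagram associated to this matrix has two connected components: the simple roots {alpha_1, alpha_3} form a chain of 2 nodes with single edges (A_2), and {alpha_2, alpha_4, alpha_5, alpha_6, alpha_7, alpha_8} form a chain of 4 nodes with a fork of two nodes at one end (D_6). A semisimple Lie algebra decomposes uniquely as the direct sum of simple ideals, one per connected component of its Dynkin diagram, so g ≅ A_2 ⊕ D_6 (dimension 8 + 66 = 74).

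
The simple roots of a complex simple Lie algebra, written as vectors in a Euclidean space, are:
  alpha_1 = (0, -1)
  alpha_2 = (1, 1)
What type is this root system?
type B_2

Compute the Cartan integers a_ij = 2(alpha_i, alpha_j)/(alpha_j, alpha_j); the resulting 2x2 Cartan matrix is
[[2, -1], [-2, 2]].
The roots have two lengths (squared-length ratio 2:1); the short ones are alpha_{1}. The associated Dynkin diagram is a chain of 2 nodes with a double edge at one end; the terminal node there is the unique short simple root (B_2), so the type is B_2 (the algebra so(5)).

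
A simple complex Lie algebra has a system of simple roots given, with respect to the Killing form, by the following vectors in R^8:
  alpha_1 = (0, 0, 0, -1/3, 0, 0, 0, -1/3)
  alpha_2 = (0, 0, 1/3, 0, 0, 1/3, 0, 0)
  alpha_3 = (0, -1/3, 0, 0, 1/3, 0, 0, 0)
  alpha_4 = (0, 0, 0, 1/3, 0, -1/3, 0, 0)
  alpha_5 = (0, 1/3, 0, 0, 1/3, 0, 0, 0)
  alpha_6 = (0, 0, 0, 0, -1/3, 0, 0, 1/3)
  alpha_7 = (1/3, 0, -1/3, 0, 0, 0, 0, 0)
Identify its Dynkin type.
Compute the Cartan integers a_ij = 2(alpha_i, alpha_j)/(alpha_j, alpha_j); the resulting 7x7 Cartan matrix is
[[2, 0, 0, -1, 0, -1, 0], [0, 2, 0, -1, 0, 0, -1], [0, 0, 2, 0, 0, -1, 0], [-1, -1, 0, 2, 0, 0, 0], [0, 0, 0, 0, 2, -1, 0], [-1, 0, -1, 0, -1, 2, 0], [0, -1, 0, 0, 0, 0, 2]].
All simple roots have the same length, so the diagram is simply laced. The associated Dynkin diagram is a chain of 5 nodes with a fork of two nodes at one end (D_7), so the type is D_7 (the algebra so(14)).

type D_7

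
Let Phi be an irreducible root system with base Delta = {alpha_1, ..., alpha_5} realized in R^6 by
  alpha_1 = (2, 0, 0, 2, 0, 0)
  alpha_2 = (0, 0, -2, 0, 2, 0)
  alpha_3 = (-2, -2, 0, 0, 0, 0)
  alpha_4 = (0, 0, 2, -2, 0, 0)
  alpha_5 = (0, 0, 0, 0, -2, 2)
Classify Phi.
Compute the Cartan integers a_ij = 2(alpha_i, alpha_j)/(alpha_j, alpha_j); the resulting 5x5 Cartan matrix is
[[2, 0, -1, -1, 0], [0, 2, 0, -1, -1], [-1, 0, 2, 0, 0], [-1, -1, 0, 2, 0], [0, -1, 0, 0, 2]].
All simple roots have the same length, so the diagram is simply laced. The associated Dynkin diagram is a chain of 5 nodes with single edges (A_5), so the type is A_5 (the algebra sl(6)).

A_5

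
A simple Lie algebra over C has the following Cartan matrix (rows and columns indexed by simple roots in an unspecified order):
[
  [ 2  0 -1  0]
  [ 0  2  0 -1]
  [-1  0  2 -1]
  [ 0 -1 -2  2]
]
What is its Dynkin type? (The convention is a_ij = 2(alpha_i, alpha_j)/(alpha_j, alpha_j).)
type F_4

The matrix has rank 4 with 2's on the diagonal. Reading the off-diagonal entries as Dynkin edges (a single edge where a_ij = a_ji = -1; a double or triple edge where a_ij * a_ji = 2 or 3), the diagram is a chain of 4 nodes with a double edge between the middle two (F_4). One simple-root ordering that puts it in standard form is (alpha_2, alpha_4, alpha_3, alpha_1). So the algebra is type F_4.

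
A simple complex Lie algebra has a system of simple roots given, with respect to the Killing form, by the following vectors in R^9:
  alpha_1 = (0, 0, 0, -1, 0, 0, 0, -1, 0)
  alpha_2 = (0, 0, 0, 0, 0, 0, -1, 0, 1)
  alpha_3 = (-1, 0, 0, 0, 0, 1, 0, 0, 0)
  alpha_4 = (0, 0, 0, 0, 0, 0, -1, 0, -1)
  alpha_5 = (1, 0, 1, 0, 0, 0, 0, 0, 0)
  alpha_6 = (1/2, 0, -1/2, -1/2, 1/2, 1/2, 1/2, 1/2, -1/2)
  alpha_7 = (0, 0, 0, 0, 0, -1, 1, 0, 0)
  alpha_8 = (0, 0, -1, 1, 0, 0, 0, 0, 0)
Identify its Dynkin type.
Compute the Cartan integers a_ij = 2(alpha_i, alpha_j)/(alpha_j, alpha_j); the resulting 8x8 Cartan matrix is
[[2, 0, 0, 0, 0, 0, 0, -1], [0, 2, 0, 0, 0, -1, -1, 0], [0, 0, 2, 0, -1, 0, -1, 0], [0, 0, 0, 2, 0, 0, -1, 0], [0, 0, -1, 0, 2, 0, 0, -1], [0, -1, 0, 0, 0, 2, 0, 0], [0, -1, -1, -1, 0, 0, 2, 0], [-1, 0, 0, 0, -1, 0, 0, 2]].
All simple roots have the same length, so the diagram is simply laced. The associated Dynkin diagram is a chain of 7 nodes with one extra node attached to the third node from one end (E_8), so the type is E_8.

E_8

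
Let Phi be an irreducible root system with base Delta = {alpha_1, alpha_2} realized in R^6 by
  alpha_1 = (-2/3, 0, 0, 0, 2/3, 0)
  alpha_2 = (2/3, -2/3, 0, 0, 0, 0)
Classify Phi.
Compute the Cartan integers a_ij = 2(alpha_i, alpha_j)/(alpha_j, alpha_j); the resulting 2x2 Cartan matrix is
[[2, -1], [-1, 2]].
All simple roots have the same length, so the diagram is simply laced. The associated Dynkin diagram is a chain of 2 nodes with single edges (A_2), so the type is A_2 (the algebra sl(3)).

A_2 (sl(3))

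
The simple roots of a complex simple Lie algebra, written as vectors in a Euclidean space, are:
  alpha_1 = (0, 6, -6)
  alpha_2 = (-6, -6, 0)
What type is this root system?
A2

Compute the Cartan integers a_ij = 2(alpha_i, alpha_j)/(alpha_j, alpha_j); the resulting 2x2 Cartan matrix is
[[2, -1], [-1, 2]].
All simple roots have the same length, so the diagram is simply laced. The associated Dynkin diagram is a chain of 2 nodes with single edges (A_2), so the type is A_2 (the algebra sl(3)).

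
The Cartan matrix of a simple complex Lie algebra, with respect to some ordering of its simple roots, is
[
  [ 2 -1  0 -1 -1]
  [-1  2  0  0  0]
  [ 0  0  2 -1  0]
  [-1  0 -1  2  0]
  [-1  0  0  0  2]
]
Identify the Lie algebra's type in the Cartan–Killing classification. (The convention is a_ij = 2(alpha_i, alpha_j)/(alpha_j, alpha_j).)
type D_5

The matrix has rank 5 with 2's on the diagonal. Reading the off-diagonal entries as Dynkin edges (a single edge where a_ij = a_ji = -1; a double or triple edge where a_ij * a_ji = 2 or 3), the diagram is a chain of 3 nodes with a fork of two nodes at one end (D_5). One simple-root ordering that puts it in standard form is (alpha_3, alpha_4, alpha_1, alpha_2, alpha_5). So the algebra is type D_5, i.e. so(10).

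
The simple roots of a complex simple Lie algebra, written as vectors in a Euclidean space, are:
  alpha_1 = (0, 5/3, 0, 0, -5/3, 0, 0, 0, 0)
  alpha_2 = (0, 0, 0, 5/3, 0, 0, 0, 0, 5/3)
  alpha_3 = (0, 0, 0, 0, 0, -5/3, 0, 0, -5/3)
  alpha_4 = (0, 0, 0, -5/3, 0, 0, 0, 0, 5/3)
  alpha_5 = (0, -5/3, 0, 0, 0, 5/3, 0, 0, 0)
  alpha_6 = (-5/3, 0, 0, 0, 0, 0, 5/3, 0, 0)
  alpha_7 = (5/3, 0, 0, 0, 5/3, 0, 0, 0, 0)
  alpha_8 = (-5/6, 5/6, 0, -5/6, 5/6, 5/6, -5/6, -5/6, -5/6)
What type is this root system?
Compute the Cartan integers a_ij = 2(alpha_i, alpha_j)/(alpha_j, alpha_j); the resulting 8x8 Cartan matrix is
[[2, 0, 0, 0, -1, 0, -1, 0], [0, 2, -1, 0, 0, 0, 0, -1], [0, -1, 2, -1, -1, 0, 0, 0], [0, 0, -1, 2, 0, 0, 0, 0], [-1, 0, -1, 0, 2, 0, 0, 0], [0, 0, 0, 0, 0, 2, -1, 0], [-1, 0, 0, 0, 0, -1, 2, 0], [0, -1, 0, 0, 0, 0, 0, 2]].
All simple roots have the same length, so the diagram is simply laced. The associated Dynkin diagram is a chain of 7 nodes with one extra node attached to the third node from one end (E_8), so the type is E_8.

type E_8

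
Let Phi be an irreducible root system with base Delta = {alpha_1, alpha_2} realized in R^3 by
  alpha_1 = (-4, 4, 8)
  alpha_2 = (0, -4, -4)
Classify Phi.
G_2

Compute the Cartan integers a_ij = 2(alpha_i, alpha_j)/(alpha_j, alpha_j); the resulting 2x2 Cartan matrix is
[[2, -3], [-1, 2]].
The roots have two lengths (squared-length ratio 3:1); the short ones are alpha_{2}. The associated Dynkin diagram is two nodes joined by a triple edge (G_2), so the type is G_2.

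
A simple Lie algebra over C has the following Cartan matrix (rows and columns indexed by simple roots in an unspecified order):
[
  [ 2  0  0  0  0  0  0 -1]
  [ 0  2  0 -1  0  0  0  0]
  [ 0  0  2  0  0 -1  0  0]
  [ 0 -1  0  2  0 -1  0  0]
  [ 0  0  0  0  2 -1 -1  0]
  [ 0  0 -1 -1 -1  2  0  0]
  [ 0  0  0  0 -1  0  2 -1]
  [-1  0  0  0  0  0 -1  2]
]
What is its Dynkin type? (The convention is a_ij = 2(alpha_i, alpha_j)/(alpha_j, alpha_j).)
E_8

The matrix has rank 8 with 2's on the diagonal. Reading the off-diagonal entries as Dynkin edges (a single edge where a_ij = a_ji = -1; a double or triple edge where a_ij * a_ji = 2 or 3), the diagram is a chain of 7 nodes with one extra node attached to the third node from one end (E_8). One simple-root ordering that puts it in standard form is (alpha_2, alpha_3, alpha_4, alpha_6, alpha_5, alpha_7, alpha_8, alpha_1). So the algebra is type E_8.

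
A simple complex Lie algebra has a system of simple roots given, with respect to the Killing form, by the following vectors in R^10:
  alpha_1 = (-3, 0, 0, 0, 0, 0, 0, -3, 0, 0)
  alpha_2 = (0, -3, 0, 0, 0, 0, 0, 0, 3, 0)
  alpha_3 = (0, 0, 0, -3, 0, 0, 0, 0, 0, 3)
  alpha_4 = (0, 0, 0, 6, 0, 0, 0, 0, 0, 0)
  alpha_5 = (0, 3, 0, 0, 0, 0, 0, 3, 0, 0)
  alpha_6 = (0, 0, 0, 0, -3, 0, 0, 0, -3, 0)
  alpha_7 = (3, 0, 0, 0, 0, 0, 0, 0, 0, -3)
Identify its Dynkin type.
Compute the Cartan integers a_ij = 2(alpha_i, alpha_j)/(alpha_j, alpha_j); the resulting 7x7 Cartan matrix is
[[2, 0, 0, 0, -1, 0, -1], [0, 2, 0, 0, -1, -1, 0], [0, 0, 2, -1, 0, 0, -1], [0, 0, -2, 2, 0, 0, 0], [-1, -1, 0, 0, 2, 0, 0], [0, -1, 0, 0, 0, 2, 0], [-1, 0, -1, 0, 0, 0, 2]].
The roots have two lengths (squared-length ratio 2:1); the short ones are alpha_{1,2,3,5,6,7}. The associated Dynkin diagram is a chain of 7 nodes with a double edge at one end; the terminal node there is the unique long simple root (C_7), so the type is C_7 (the algebra sp(14)).

C_7 (sp(14))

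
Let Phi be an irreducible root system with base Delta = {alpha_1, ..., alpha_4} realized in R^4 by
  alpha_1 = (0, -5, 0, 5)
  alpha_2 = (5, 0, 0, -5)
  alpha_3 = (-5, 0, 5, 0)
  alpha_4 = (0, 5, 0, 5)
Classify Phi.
type D_4

Compute the Cartan integers a_ij = 2(alpha_i, alpha_j)/(alpha_j, alpha_j); the resulting 4x4 Cartan matrix is
[[2, -1, 0, 0], [-1, 2, -1, -1], [0, -1, 2, 0], [0, -1, 0, 2]].
All simple roots have the same length, so the diagram is simply laced. The associated Dynkin diagram is a chain of 2 nodes with a fork of two nodes at one end (D_4), so the type is D_4 (the algebra so(8)).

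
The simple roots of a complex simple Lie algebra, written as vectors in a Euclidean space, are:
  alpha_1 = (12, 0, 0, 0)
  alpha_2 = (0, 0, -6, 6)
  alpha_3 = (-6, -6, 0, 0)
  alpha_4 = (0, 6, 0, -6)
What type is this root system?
Compute the Cartan integers a_ij = 2(alpha_i, alpha_j)/(alpha_j, alpha_j); the resulting 4x4 Cartan matrix is
[[2, 0, -2, 0], [0, 2, 0, -1], [-1, 0, 2, -1], [0, -1, -1, 2]].
The roots have two lengths (squared-length ratio 2:1); the short ones are alpha_{2,3,4}. The associated Dynkin diagram is a chain of 4 nodes with a double edge at one end; the terminal node there is the unique long simple root (C_4), so the type is C_4 (the algebra sp(8)).

C_4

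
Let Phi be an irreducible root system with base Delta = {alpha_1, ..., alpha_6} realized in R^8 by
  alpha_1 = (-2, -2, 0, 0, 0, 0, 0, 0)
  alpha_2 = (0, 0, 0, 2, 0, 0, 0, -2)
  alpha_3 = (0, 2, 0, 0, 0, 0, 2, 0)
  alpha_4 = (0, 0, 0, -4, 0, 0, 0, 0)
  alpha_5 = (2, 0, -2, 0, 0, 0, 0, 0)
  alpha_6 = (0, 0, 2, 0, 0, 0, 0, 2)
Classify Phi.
C_6 (sp(12))

Compute the Cartan integers a_ij = 2(alpha_i, alpha_j)/(alpha_j, alpha_j); the resulting 6x6 Cartan matrix is
[[2, 0, -1, 0, -1, 0], [0, 2, 0, -1, 0, -1], [-1, 0, 2, 0, 0, 0], [0, -2, 0, 2, 0, 0], [-1, 0, 0, 0, 2, -1], [0, -1, 0, 0, -1, 2]].
The roots have two lengths (squared-length ratio 2:1); the short ones are alpha_{1,2,3,5,6}. The associated Dynkin diagram is a chain of 6 nodes with a double edge at one end; the terminal node there is the unique long simple root (C_6), so the type is C_6 (the algebra sp(12)).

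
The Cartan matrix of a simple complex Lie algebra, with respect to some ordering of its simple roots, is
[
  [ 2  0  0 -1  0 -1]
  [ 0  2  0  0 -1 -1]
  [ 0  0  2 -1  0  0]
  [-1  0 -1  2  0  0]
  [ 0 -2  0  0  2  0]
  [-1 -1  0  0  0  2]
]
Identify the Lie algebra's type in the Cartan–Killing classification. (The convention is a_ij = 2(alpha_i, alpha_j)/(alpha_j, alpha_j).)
type C_6

The matrix has rank 6 with 2's on the diagonal. Reading the off-diagonal entries as Dynkin edges (a single edge where a_ij = a_ji = -1; a double or triple edge where a_ij * a_ji = 2 or 3), the diagram is a chain of 6 nodes with a double edge at one end; the terminal node there is the unique long simple root (C_6). One simple-root ordering that puts it in standard form is (alpha_3, alpha_4, alpha_1, alpha_6, alpha_2, alpha_5). So the algebra is type C_6, i.e. sp(12).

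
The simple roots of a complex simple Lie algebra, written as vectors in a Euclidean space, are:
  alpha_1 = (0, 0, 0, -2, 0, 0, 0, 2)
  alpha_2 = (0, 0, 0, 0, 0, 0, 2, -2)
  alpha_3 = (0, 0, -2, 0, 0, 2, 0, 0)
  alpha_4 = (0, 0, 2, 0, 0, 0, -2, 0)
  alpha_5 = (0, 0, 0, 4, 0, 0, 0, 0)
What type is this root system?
type C_5

Compute the Cartan integers a_ij = 2(alpha_i, alpha_j)/(alpha_j, alpha_j); the resulting 5x5 Cartan matrix is
[[2, -1, 0, 0, -1], [-1, 2, 0, -1, 0], [0, 0, 2, -1, 0], [0, -1, -1, 2, 0], [-2, 0, 0, 0, 2]].
The roots have two lengths (squared-length ratio 2:1); the short ones are alpha_{1,2,3,4}. The associated Dynkin diagram is a chain of 5 nodes with a double edge at one end; the terminal node there is the unique long simple root (C_5), so the type is C_5 (the algebra sp(10)).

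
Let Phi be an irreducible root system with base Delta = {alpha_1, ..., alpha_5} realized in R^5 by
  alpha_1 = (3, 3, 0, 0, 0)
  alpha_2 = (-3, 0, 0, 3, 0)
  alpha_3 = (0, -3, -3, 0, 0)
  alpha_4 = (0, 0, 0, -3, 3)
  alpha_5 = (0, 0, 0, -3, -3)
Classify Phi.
Compute the Cartan integers a_ij = 2(alpha_i, alpha_j)/(alpha_j, alpha_j); the resulting 5x5 Cartan matrix is
[[2, -1, -1, 0, 0], [-1, 2, 0, -1, -1], [-1, 0, 2, 0, 0], [0, -1, 0, 2, 0], [0, -1, 0, 0, 2]].
All simple roots have the same length, so the diagram is simply laced. The associated Dynkin diagram is a chain of 3 nodes with a fork of two nodes at one end (D_5), so the type is D_5 (the algebra so(10)).

D_5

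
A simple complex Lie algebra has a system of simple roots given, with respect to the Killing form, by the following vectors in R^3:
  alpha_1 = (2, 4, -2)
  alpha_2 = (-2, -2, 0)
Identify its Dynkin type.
G_2

Compute the Cartan integers a_ij = 2(alpha_i, alpha_j)/(alpha_j, alpha_j); the resulting 2x2 Cartan matrix is
[[2, -3], [-1, 2]].
The roots have two lengths (squared-length ratio 3:1); the short ones are alpha_{2}. The associated Dynkin diagram is two nodes joined by a triple edge (G_2), so the type is G_2.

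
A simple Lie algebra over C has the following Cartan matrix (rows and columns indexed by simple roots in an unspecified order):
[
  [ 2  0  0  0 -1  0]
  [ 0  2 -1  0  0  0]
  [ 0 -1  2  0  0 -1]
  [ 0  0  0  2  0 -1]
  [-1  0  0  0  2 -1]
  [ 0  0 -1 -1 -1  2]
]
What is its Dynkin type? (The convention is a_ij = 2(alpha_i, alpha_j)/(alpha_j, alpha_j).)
E6

The matrix has rank 6 with 2's on the diagonal. Reading the off-diagonal entries as Dynkin edges (a single edge where a_ij = a_ji = -1; a double or triple edge where a_ij * a_ji = 2 or 3), the diagram is a chain of 5 nodes with one extra node attached to the third node from one end (E_6). One simple-root ordering that puts it in standard form is (alpha_1, alpha_4, alpha_5, alpha_6, alpha_3, alpha_2). So the algebra is type E_6.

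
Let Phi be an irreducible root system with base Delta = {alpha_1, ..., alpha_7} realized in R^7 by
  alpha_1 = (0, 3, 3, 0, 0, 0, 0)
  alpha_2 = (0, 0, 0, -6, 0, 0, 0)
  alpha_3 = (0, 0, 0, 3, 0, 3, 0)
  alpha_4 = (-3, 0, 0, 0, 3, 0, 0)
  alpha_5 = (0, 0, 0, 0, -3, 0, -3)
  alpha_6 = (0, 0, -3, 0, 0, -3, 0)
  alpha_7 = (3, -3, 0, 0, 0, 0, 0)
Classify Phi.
Compute the Cartan integers a_ij = 2(alpha_i, alpha_j)/(alpha_j, alpha_j); the resulting 7x7 Cartan matrix is
[[2, 0, 0, 0, 0, -1, -1], [0, 2, -2, 0, 0, 0, 0], [0, -1, 2, 0, 0, -1, 0], [0, 0, 0, 2, -1, 0, -1], [0, 0, 0, -1, 2, 0, 0], [-1, 0, -1, 0, 0, 2, 0], [-1, 0, 0, -1, 0, 0, 2]].
The roots have two lengths (squared-length ratio 2:1); the short ones are alpha_{1,3,4,5,6,7}. The associated Dynkin diagram is a chain of 7 nodes with a double edge at one end; the terminal node there is the unique long simple root (C_7), so the type is C_7 (the algebra sp(14)).

C_7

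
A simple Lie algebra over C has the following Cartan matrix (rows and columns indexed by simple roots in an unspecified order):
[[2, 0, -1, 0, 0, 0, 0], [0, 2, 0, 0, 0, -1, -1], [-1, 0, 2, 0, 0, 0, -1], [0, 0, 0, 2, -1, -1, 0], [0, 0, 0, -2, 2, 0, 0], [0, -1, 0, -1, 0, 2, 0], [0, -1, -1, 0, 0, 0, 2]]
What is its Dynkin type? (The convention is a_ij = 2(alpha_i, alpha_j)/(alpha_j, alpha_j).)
The matrix has rank 7 with 2's on the diagonal. Reading the off-diagonal entries as Dynkin edges (a single edge where a_ij = a_ji = -1; a double or triple edge where a_ij * a_ji = 2 or 3), the diagram is a chain of 7 nodes with a double edge at one end; the terminal node there is the unique long simple root (C_7). One simple-root ordering that puts it in standard form is (alpha_1, alpha_3, alpha_7, alpha_2, alpha_6, alpha_4, alpha_5). So the algebra is type C_7, i.e. sp(14).

C_7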